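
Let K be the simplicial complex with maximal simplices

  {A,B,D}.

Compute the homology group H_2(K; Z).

Take the total order A < B < D on the vertex set. Then K (dimension 2) consists of the simplices:

  0-simplices (3): A, B, D
  1-simplices (3): AB, AD, BD
  2-simplices (1): ABD

so the chain groups are C_0 ≅ Z^3, C_1 ≅ Z^3, C_2 ≅ Z^1.

∂_1: C_1 → C_0 maps an edge to its endpoints' difference, ∂[p,q] = q − p. For instance
  ∂BD = D − B.
As a 3×3 matrix over Z this has rank 2, with invariant factors (1,1).

∂_2: C_2 → C_1 acts by ∂[p,q,r] = [q,r] − [p,r] + [p,q]. For instance
  ∂ABD = BD − AD + AB.
The 3×1 boundary matrix has rank 1 and Smith normal form diag(1).

From H_k ≅ ker(∂_k) / im(∂_{k+1}) we obtain:

  H_2: rank ker ∂_2 − rank ∂_3 = (1 − 1) − 0 = 0, and there is no ∂_3, so H_2 ≅ 0.

H_2 = 0.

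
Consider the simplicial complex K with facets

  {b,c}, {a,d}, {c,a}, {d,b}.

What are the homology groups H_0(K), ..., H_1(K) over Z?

We work with the vertex ordering a < b < c < d. The simplices of K, each written with vertices in increasing order, are:

  0-simplices (4): a, b, c, d
  1-simplices (4): ac, ad, bc, bd

so the chain groups are C_0 ≅ Z^4, C_1 ≅ Z^4.

∂_1: C_1 → C_0 is given by ∂[p,q] = [q] − [p]. For instance
  ∂bd = d − b.
The resulting 4×4 matrix has rank 3, and its Smith normal form has invariant factors (1,1,1).

From H_k ≅ ker(∂_k) / im(∂_{k+1}) we obtain:

  H_0: rank C_0 − rank ∂_1 = 4 − 3 = 1, and the invariant factors of ∂_1 are all 1, so H_0 = Z.
  H_1: rank ker ∂_1 − rank ∂_2 = (4 − 3) − 0 = 1, and there is no ∂_2, so H_1 = Z.

As a check, the Euler characteristic is 4 − 4 = 0, which agrees with 1 − 1 = 0.
(K is a triangulation of the circle S^1.)

H_0 = Z,  H_1 = Z.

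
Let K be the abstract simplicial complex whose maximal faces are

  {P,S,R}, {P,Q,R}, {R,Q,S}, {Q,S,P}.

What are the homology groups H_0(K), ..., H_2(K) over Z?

H_0 ≅ Z,  H_1 = 0,  H_2 ≅ Z.

K has 4 vertices, 6 edges, 4 triangles.
rank ∂_0 = 0, rank ∂_1 = 3 ⇒ b_0 = 4 − 0 − 3 = 1; all invariant factors of ∂_1 are 1 so no torsion. So H_0 ≅ Z.
rank ∂_1 = 3, rank ∂_2 = 3 ⇒ b_1 = 6 − 3 − 3 = 0; all invariant factors of ∂_2 are 1 so no torsion. So H_1 ≅ 0.
rank ∂_2 = 3, rank ∂_3 = 0 ⇒ b_2 = 4 − 3 − 0 = 1. So H_2 ≅ Z.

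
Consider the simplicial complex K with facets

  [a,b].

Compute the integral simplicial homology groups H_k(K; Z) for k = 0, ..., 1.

Take the total order a < b on the vertex set. Then K (dimension 1) consists of the simplices:

  0-simplices (2): a, b
  1-simplices (1): ab

Hence C_0 ≅ Z^2, C_1 ≅ Z^1.

Boundary ∂_1: C_1 → C_0 is given by ∂[p,q] = [q] − [p].
This gives a 2×1 integer matrix of rank 1; reducing to Smith normal form yields diagonal entries (1).

Now H_k = ker ∂_k / im ∂_{k+1}, so:

  H_0: rank C_0 − rank ∂_1 = 2 − 1 = 1, and the invariant factors of ∂_1 are all 1, so H_0 ≅ Z.
  H_1: rank ker ∂_1 − rank ∂_2 = (1 − 1) − 0 = 0, and there is no ∂_2, so H_1 ≅ 0.

(K is a triangulation of the 1-simplex.)

H_0 = Z,  H_1 = 0.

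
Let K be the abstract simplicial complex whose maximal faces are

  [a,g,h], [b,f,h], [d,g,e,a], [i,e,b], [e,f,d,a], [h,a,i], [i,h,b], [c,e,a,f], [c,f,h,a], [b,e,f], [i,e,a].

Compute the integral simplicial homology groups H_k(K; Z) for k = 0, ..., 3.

Order the vertices as a < b < c < d < e < f < g < h < i. Listing each simplex with vertices in this order, K has dimension 3 with simplices:

  0-simplices (9): a, b, c, d, e, f, g, h, i
  1-simplices (23): ac, ad, ae, af, ag, ah, ai, be, bf, bh, bi, ce, cf, ch, de, df, dg, ef, eg, ei, fh, gh, hi
  2-simplices (20): ace, acf, ach, ade, adf, adg, aef, aeg, aei, afh, agh, ahi, bef, bei, bfh, bhi, cef, cfh, def, deg
  3-simplices (4): acef, acfh, adef, adeg

giving chain groups C_0 ≅ Z^9, C_1 ≅ Z^23, C_2 ≅ Z^20, C_3 ≅ Z^4.

∂_1: C_1 → C_0 is given by ∂[p,q] = [q] − [p]. For instance
  ∂ai = i − a.
The 9×23 boundary matrix has rank 8 and Smith normal form diag(1,1,1,1,1,1,1,1).

Boundary ∂_2: C_2 → C_1 maps a triangle to the signed sum of its edges. For instance
  ∂cef = ef − cf + ce,
  ∂bfh = fh − bh + bf.
The 23×20 boundary matrix has rank 15 and Smith normal form diag(1,1,1,1,1,1,1,1,1,1,1,1,1,1,1).

∂_3: C_3 → C_2 sends each 3-simplex σ to the alternating sum Σ_i (−1)^i (σ with its i-th vertex removed). For instance
  ∂acfh = cfh − afh + ach − acf,
  ∂adef = def − aef + adf − ade.
The 20×4 boundary matrix has rank 4 and Smith normal form diag(1,1,1,1).

From H_k ≅ ker(∂_k) / im(∂_{k+1}) we obtain:

  H_0: rank C_0 − rank ∂_1 = 9 − 8 = 1, and the invariant factors of ∂_1 are all 1, so H_0 = Z.
  H_1: rank ker ∂_1 − rank ∂_2 = (23 − 8) − 15 = 0, and the invariant factors of ∂_2 are all 1, so H_1 = 0.
  H_2: rank ker ∂_2 − rank ∂_3 = (20 − 15) − 4 = 1, and the invariant factors of ∂_3 are all 1, so H_2 = Z.
  H_3: rank ker ∂_3 − rank ∂_4 = (4 − 4) − 0 = 0, and there is no ∂_4, so H_3 = 0.

H_0 = Z,  H_1 = 0,  H_2 = Z,  H_3 = 0.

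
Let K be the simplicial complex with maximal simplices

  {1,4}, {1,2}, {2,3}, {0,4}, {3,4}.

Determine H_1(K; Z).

We work with the vertex ordering 0 < 1 < 2 < 3 < 4. The simplices of K, each written with vertices in increasing order, are:

  0-simplices (5): [0], [1], [2], [3], [4]
  1-simplices (5): [0,4], [1,2], [1,4], [2,3], [3,4]

Hence C_0 ≅ Z^5, C_1 ≅ Z^5.

Boundary ∂_1: C_1 → C_0 maps an edge to its endpoints' difference, ∂[p,q] = q − p.
This gives a 5×5 integer matrix of rank 4; reducing to Smith normal form yields diagonal entries (1,1,1,1).

Computing H_k = (kernel of ∂_k) / (image of ∂_{k+1}):

  H_1: rank ker ∂_1 − rank ∂_2 = (5 − 4) − 0 = 1, and there is no ∂_2, so H_1 = Z.

H_1 = Z.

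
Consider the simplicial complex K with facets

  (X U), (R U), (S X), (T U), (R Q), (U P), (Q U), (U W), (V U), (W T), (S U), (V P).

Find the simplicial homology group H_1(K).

H_1 ≅ Z^4.

Take the total order P < Q < R < S < T < U < V < W < X on the vertex set. Then K (dimension 1) consists of the simplices:

  0-simplices (9): P, Q, R, S, T, U, V, W, X
  1-simplices (12): PU, PV, QR, QU, RU, SU, SX, TU, TW, UV, UW, UX

so the chain groups are C_0 ≅ Z^9, C_1 ≅ Z^12.

The boundary map ∂_1: C_1 → C_0 sends each edge [p,q] (with p < q) to q − p.
The 9×12 boundary matrix has rank 8 and Smith normal form diag(1,1,1,1,1,1,1,1).

Reading off H_k = ker ∂_k / im ∂_{k+1}:

  H_1: rank ker ∂_1 − rank ∂_2 = (12 − 8) − 0 = 4, and there is no ∂_2, so H_1 = Z^4.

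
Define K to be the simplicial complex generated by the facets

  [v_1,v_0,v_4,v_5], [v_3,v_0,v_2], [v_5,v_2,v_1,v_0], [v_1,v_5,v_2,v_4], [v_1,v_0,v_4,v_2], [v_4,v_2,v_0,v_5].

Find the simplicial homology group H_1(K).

Order the vertices as v_0 < v_1 < v_2 < v_3 < v_4 < v_5. Listing each simplex with vertices in this order, K has dimension 3 with simplices:

  0-simplices (6): [v_0], [v_1], [v_2], [v_3], [v_4], [v_5]
  1-simplices (12): [v_0,v_1], [v_0,v_2], [v_0,v_3], [v_0,v_4], [v_0,v_5], [v_1,v_2], [v_1,v_4], [v_1,v_5], [v_2,v_3], [v_2,v_4], [v_2,v_5], [v_4,v_5]
  2-simplices (11): (11 of them)
  3-simplices (5): [v_0,v_1,v_2,v_4], [v_0,v_1,v_2,v_5], [v_0,v_1,v_4,v_5], [v_0,v_2,v_4,v_5], [v_1,v_2,v_4,v_5]

Hence C_0 ≅ Z^6, C_1 ≅ Z^12, C_2 ≅ Z^11, C_3 ≅ Z^5.

The boundary map ∂_1: C_1 → C_0 is given by ∂[p,q] = [q] − [p]. For instance
  ∂[v_0,v_1] = [v_1] − [v_0].
The 6×12 boundary matrix has rank 5 and Smith normal form diag(1,1,1,1,1).

The boundary map ∂_2: C_2 → C_1 acts by ∂[p,q,r] = [q,r] − [p,r] + [p,q]. For instance
  ∂[v_0,v_1,v_5] = [v_1,v_5] − [v_0,v_5] + [v_0,v_1],
  ∂[v_1,v_2,v_4] = [v_2,v_4] − [v_1,v_4] + [v_1,v_2].
As a 12×11 matrix over Z this has rank 7, with invariant factors (1,1,1,1,1,1,1).

The boundary map ∂_3: C_3 → C_2 sends each 3-simplex σ to the alternating sum Σ_i (−1)^i (σ with its i-th vertex removed). For instance
  ∂[v_0,v_2,v_4,v_5] = [v_2,v_4,v_5] − [v_0,v_4,v_5] + [v_0,v_2,v_5] − [v_0,v_2,v_4],
  ∂[v_0,v_1,v_4,v_5] = [v_1,v_4,v_5] − [v_0,v_4,v_5] + [v_0,v_1,v_5] − [v_0,v_1,v_4].
The 11×5 boundary matrix has rank 4 and Smith normal form diag(1,1,1,1).

Now H_k = ker ∂_k / im ∂_{k+1}, so:

  H_1: rank ker ∂_1 − rank ∂_2 = (12 − 5) − 7 = 0, and the invariant factors of ∂_2 are all 1, so H_1 = 0.

H_1 = 0.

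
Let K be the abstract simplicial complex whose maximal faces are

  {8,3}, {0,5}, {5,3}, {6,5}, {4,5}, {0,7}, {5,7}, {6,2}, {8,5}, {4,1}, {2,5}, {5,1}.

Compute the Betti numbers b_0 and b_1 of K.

Order the vertices as 0 < 1 < 2 < 3 < 4 < 5 < 6 < 7 < 8. Listing each simplex with vertices in this order, K has dimension 1 with simplices:

  0-simplices (9): [0], [1], [2], [3], [4], [5], [6], [7], [8]
  1-simplices (12): [0,5], [0,7], [1,4], [1,5], [2,5], [2,6], [3,5], [3,8], [4,5], [5,6], [5,7], [5,8]

giving chain groups C_0 ≅ Z^9, C_1 ≅ Z^12.

∂_1: C_1 → C_0 sends each edge [p,q] (with p < q) to q − p.
The resulting 9×12 matrix has rank 8, and its Smith normal form has invariant factors (1,1,1,1,1,1,1,1).

Reading off H_k = ker ∂_k / im ∂_{k+1}:

  H_0: rank C_0 − rank ∂_1 = 9 − 8 = 1, and the invariant factors of ∂_1 are all 1, so H_0 ≅ Z.
  H_1: rank ker ∂_1 − rank ∂_2 = (12 − 8) − 0 = 4, and there is no ∂_2, so H_1 ≅ Z^4.

As a check, the Euler characteristic is 9 − 12 = -3, which agrees with 1 − 4 = -3.
(K is a triangulation of a wedge of 4 circles.)

Hence the Betti numbers are b_0 = 1, b_1 = 4.

b_0 = 1, b_1 = 4.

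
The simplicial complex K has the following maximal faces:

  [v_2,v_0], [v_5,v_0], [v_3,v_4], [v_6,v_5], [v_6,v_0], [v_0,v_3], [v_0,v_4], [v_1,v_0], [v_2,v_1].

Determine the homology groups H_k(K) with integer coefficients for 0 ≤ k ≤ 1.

Take the total order v_0 < v_1 < v_2 < v_3 < v_4 < v_5 < v_6 on the vertex set. Then K (dimension 1) consists of the simplices:

  0-simplices (7): [v_0], [v_1], [v_2], [v_3], [v_4], [v_5], [v_6]
  1-simplices (9): [v_0,v_1], [v_0,v_2], [v_0,v_3], [v_0,v_4], [v_0,v_5], [v_0,v_6], [v_1,v_2], [v_3,v_4], [v_5,v_6]

so the chain groups are C_0 ≅ Z^7, C_1 ≅ Z^9.

∂_1: C_1 → C_0 sends each edge [p,q] (with p < q) to q − p. For instance
  ∂[v_3,v_4] = [v_4] − [v_3].
The 7×9 boundary matrix has rank 6 and Smith normal form diag(1,1,1,1,1,1).

Now H_k = ker ∂_k / im ∂_{k+1}, so:

  H_0: rank C_0 − rank ∂_1 = 7 − 6 = 1, and the invariant factors of ∂_1 are all 1, so H_0 = Z.
  H_1: rank ker ∂_1 − rank ∂_2 = (9 − 6) − 0 = 3, and there is no ∂_2, so H_1 = Z^3.

As a check, the Euler characteristic is 7 − 9 = -2, which agrees with 1 − 3 = -2.
(K is a triangulation of a wedge of 3 circles.)

H_0 ≅ Z,  H_1 ≅ Z^3.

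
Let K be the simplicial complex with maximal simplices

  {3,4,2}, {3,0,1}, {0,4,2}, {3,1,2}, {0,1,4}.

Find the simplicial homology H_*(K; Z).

H_0 ≅ Z,  H_1 ≅ Z,  H_2 = 0.

Order the vertices as 0 < 1 < 2 < 3 < 4. Listing each simplex with vertices in this order, K has dimension 2 with simplices:

  0-simplices (5): [0], [1], [2], [3], [4]
  1-simplices (10): [0,1], [0,2], [0,3], [0,4], [1,2], [1,3], [1,4], [2,3], [2,4], [3,4]
  2-simplices (5): [0,1,3], [0,1,4], [0,2,4], [1,2,3], [2,3,4]

Hence C_0 ≅ Z^5, C_1 ≅ Z^10, C_2 ≅ Z^5.

∂_1: C_1 → C_0 is given by ∂[p,q] = [q] − [p]. For instance
  ∂[1,2] = [2] − [1].
The 5×10 boundary matrix has rank 4 and Smith normal form diag(1,1,1,1).

∂_2: C_2 → C_1 acts by ∂[p,q,r] = [q,r] − [p,r] + [p,q]. For instance
  ∂[0,1,3] = [1,3] − [0,3] + [0,1],
  ∂[2,3,4] = [3,4] − [2,4] + [2,3].
The resulting 10×5 matrix has rank 5, and its Smith normal form has invariant factors (1,1,1,1,1).

Computing H_k = (kernel of ∂_k) / (image of ∂_{k+1}):

  H_0: rank C_0 − rank ∂_1 = 5 − 4 = 1, and the invariant factors of ∂_1 are all 1, so H_0 = Z.
  H_1: rank ker ∂_1 − rank ∂_2 = (10 − 4) − 5 = 1, and the invariant factors of ∂_2 are all 1, so H_1 = Z.
  H_2: rank ker ∂_2 − rank ∂_3 = (5 − 5) − 0 = 0, and there is no ∂_3, so H_2 = 0.

As a check, the Euler characteristic is 5 − 10 + 5 = 0, which agrees with 1 − 1 + 0 = 0.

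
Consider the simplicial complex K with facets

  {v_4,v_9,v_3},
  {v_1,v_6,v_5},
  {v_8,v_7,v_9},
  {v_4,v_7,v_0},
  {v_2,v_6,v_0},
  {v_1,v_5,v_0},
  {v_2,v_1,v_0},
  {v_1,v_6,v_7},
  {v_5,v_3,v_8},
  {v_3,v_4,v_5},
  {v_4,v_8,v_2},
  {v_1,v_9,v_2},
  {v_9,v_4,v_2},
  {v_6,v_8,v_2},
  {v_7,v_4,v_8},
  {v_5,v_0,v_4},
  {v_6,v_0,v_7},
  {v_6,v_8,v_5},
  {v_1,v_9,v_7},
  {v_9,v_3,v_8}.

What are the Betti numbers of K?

Take the total order v_0 < v_1 < v_2 < v_3 < v_4 < v_5 < v_6 < v_7 < v_8 < v_9 on the vertex set. Then K (dimension 2) consists of the simplices:

  0-simplices (10): [v_0], [v_1], [v_2], [v_3], [v_4], [v_5], [v_6], [v_7], [v_8], [v_9]
  1-simplices (30): (30 of them)
  2-simplices (20): (20 of them)

giving chain groups C_0 ≅ Z^10, C_1 ≅ Z^30, C_2 ≅ Z^20.

∂_1: C_1 → C_0 sends each edge [p,q] (with p < q) to q − p.
This gives a 10×30 integer matrix of rank 9; reducing to Smith normal form yields diagonal entries (1,1,1,1,1,1,1,1,1).

Boundary ∂_2: C_2 → C_1 acts by ∂[p,q,r] = [q,r] − [p,r] + [p,q]. For instance
  ∂[v_0,v_4,v_5] = [v_4,v_5] − [v_0,v_5] + [v_0,v_4],
  ∂[v_2,v_4,v_9] = [v_4,v_9] − [v_2,v_9] + [v_2,v_4].
The 30×20 boundary matrix has rank 20 and Smith normal form diag(1,1,1,1,1,1,1,1,1,1,1,1,1,1,1,1,1,1,1,2).

Now H_k = ker ∂_k / im ∂_{k+1}, so:

  H_0: rank C_0 − rank ∂_1 = 10 − 9 = 1, and the invariant factors of ∂_1 are all 1, so H_0 ≅ Z.
  H_1: rank ker ∂_1 − rank ∂_2 = (30 − 9) − 20 = 1, and ∂_2 has invariant factor 2 > 1, so H_1 ≅ Z × Z/2.
  H_2: rank ker ∂_2 − rank ∂_3 = (20 − 20) − 0 = 0, and there is no ∂_3, so H_2 ≅ 0.

Hence the Betti numbers are b_0 = 1, b_1 = 1, b_2 = 0.

b_0 = 1, b_1 = 1, b_2 = 0.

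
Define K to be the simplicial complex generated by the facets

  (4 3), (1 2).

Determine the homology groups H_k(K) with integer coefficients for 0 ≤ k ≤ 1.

H_0 ≅ Z^2,  H_1 = 0.

We work with the vertex ordering 1 < 2 < 3 < 4. The simplices of K, each written with vertices in increasing order, are:

  0-simplices (4): [1], [2], [3], [4]
  1-simplices (2): [1,2], [3,4]

so the chain groups are C_0 ≅ Z^4, C_1 ≅ Z^2.

The boundary map ∂_1: C_1 → C_0 is given by ∂[p,q] = [q] − [p]. For instance
  ∂[3,4] = [4] − [3].
The 4×2 boundary matrix has rank 2 and Smith normal form diag(1,1).

Reading off H_k = ker ∂_k / im ∂_{k+1}:

  H_0: rank C_0 − rank ∂_1 = 4 − 2 = 2, and the invariant factors of ∂_1 are all 1, so H_0 ≅ Z^2.
  H_1: rank ker ∂_1 − rank ∂_2 = (2 − 2) − 0 = 0, and there is no ∂_2, so H_1 ≅ 0.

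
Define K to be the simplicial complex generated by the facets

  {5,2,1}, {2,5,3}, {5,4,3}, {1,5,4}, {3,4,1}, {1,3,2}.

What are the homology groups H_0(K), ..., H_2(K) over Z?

Take the total order 1 < 2 < 3 < 4 < 5 on the vertex set. Then K (dimension 2) consists of the simplices:

  0-simplices (5): [1], [2], [3], [4], [5]
  1-simplices (9): [1,2], [1,3], [1,4], [1,5], [2,3], [2,5], [3,4], [3,5], [4,5]
  2-simplices (6): [1,2,3], [1,2,5], [1,3,4], [1,4,5], [2,3,5], [3,4,5]

giving chain groups C_0 ≅ Z^5, C_1 ≅ Z^9, C_2 ≅ Z^6.

Boundary ∂_1: C_1 → C_0 sends each edge [p,q] (with p < q) to q − p.
This gives a 5×9 integer matrix of rank 4; reducing to Smith normal form yields diagonal entries (1,1,1,1).

The boundary map ∂_2: C_2 → C_1 sends each 2-simplex [p,q,r] to [q,r] − [p,r] + [p,q]. For instance
  ∂[1,3,4] = [3,4] − [1,4] + [1,3],
  ∂[3,4,5] = [4,5] − [3,5] + [3,4].
As a 9×6 matrix over Z this has rank 5, with invariant factors (1,1,1,1,1).

Now H_k = ker ∂_k / im ∂_{k+1}, so:

  H_0: rank C_0 − rank ∂_1 = 5 − 4 = 1, and the invariant factors of ∂_1 are all 1, so H_0 ≅ Z.
  H_1: rank ker ∂_1 − rank ∂_2 = (9 − 4) − 5 = 0, and the invariant factors of ∂_2 are all 1, so H_1 ≅ 0.
  H_2: rank ker ∂_2 − rank ∂_3 = (6 − 5) − 0 = 1, and there is no ∂_3, so H_2 ≅ Z.

As a check, the Euler characteristic is 5 − 9 + 6 = 2, which agrees with 1 − 0 + 1 = 2.
(K is a triangulation of the 2-sphere S^2.)

H_0 ≅ Z,  H_1 = 0,  H_2 ≅ Z.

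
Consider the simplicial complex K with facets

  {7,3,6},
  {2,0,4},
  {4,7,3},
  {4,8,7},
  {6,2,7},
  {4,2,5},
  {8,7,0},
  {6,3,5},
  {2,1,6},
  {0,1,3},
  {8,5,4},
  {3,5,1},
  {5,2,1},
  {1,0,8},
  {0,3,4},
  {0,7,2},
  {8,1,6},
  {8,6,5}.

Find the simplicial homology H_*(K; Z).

K has 9 vertices, 27 edges, 18 triangles.
rank ∂_0 = 0, rank ∂_1 = 8 ⇒ b_0 = 9 − 0 − 8 = 1; all invariant factors of ∂_1 are 1 so no torsion. So H_0 ≅ Z.
rank ∂_1 = 8, rank ∂_2 = 18 ⇒ b_1 = 27 − 8 − 18 = 1; ∂_2 has invariant factor(s) [2] giving torsion. So H_1 ≅ Z ⊕ Z/2.
rank ∂_2 = 18, rank ∂_3 = 0 ⇒ b_2 = 18 − 18 − 0 = 0. So H_2 ≅ 0.

H_0 = Z,  H_1 = Z ⊕ Z/2,  H_2 = 0.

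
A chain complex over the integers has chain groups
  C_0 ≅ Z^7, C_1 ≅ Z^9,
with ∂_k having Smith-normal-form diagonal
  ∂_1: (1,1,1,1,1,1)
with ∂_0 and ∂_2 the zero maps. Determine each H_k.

H_0 ≅ Z,  H_1 ≅ Z^3.

H_0: b_0 = 7 − 0 − 6 = 1; torsion from ∂_1 factors > 1: none. So H_0 ≅ Z.
H_1: b_1 = 9 − 6 − 0 = 3; torsion from ∂_2 factors > 1: none. So H_1 ≅ Z^3.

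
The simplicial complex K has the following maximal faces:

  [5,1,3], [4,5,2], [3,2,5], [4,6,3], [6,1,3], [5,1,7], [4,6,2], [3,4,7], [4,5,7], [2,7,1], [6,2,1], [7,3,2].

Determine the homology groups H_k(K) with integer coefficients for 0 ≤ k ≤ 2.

Order the vertices as 1 < 2 < 3 < 4 < 5 < 6 < 7. Listing each simplex with vertices in this order, K has dimension 2 with simplices:

  0-simplices (7): [1], [2], [3], [4], [5], [6], [7]
  1-simplices (18): [1,2], [1,3], [1,5], [1,6], [1,7], [2,3], [2,4], [2,5], [2,6], [2,7], [3,4], [3,5], [3,6], [3,7], [4,5], [4,6], [4,7], [5,7]
  2-simplices (12): [1,2,6], [1,2,7], [1,3,5], [1,3,6], [1,5,7], [2,3,5], [2,3,7], [2,4,5], [2,4,6], [3,4,6], [3,4,7], [4,5,7]

so the chain groups are C_0 ≅ Z^7, C_1 ≅ Z^18, C_2 ≅ Z^12.

Boundary ∂_1: C_1 → C_0 maps an edge to its endpoints' difference, ∂[p,q] = q − p. For instance
  ∂[4,6] = [6] − [4].
As a 7×18 matrix over Z this has rank 6, with invariant factors (1,1,1,1,1,1).

∂_2: C_2 → C_1 sends each 2-simplex [p,q,r] to [q,r] − [p,r] + [p,q]. For instance
  ∂[4,5,7] = [5,7] − [4,7] + [4,5],
  ∂[2,3,7] = [3,7] − [2,7] + [2,3].
This gives a 18×12 integer matrix of rank 12; reducing to Smith normal form yields diagonal entries (1,1,1,1,1,1,1,1,1,1,1,2).

From H_k ≅ ker(∂_k) / im(∂_{k+1}) we obtain:

  H_0: rank C_0 − rank ∂_1 = 7 − 6 = 1, and the invariant factors of ∂_1 are all 1, so H_0 ≅ Z.
  H_1: rank ker ∂_1 − rank ∂_2 = (18 − 6) − 12 = 0, and ∂_2 has invariant factor 2 > 1, so H_1 ≅ Z/2Z.
  H_2: rank ker ∂_2 − rank ∂_3 = (12 − 12) − 0 = 0, and there is no ∂_3, so H_2 ≅ 0.

(K is a triangulation of the real projective plane RP^2.)

H_0 ≅ Z,  H_1 ≅ Z/2Z,  H_2 = 0.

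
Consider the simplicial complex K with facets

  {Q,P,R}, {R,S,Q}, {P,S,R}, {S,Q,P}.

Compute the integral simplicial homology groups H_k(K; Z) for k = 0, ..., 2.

Order the vertices as P < Q < R < S. Listing each simplex with vertices in this order, K has dimension 2 with simplices:

  0-simplices (4): P, Q, R, S
  1-simplices (6): PQ, PR, PS, QR, QS, RS
  2-simplices (4): PQR, PQS, PRS, QRS

so the chain groups are C_0 ≅ Z^4, C_1 ≅ Z^6, C_2 ≅ Z^4.

∂_1: C_1 → C_0 is given by ∂[p,q] = [q] − [p]. For instance
  ∂QS = S − Q.
The resulting 4×6 matrix has rank 3, and its Smith normal form has invariant factors (1,1,1).

∂_2: C_2 → C_1 sends each 2-simplex [p,q,r] to [q,r] − [p,r] + [p,q]. For instance
  ∂PQS = QS − PS + PQ,
  ∂PRS = RS − PS + PR.
As a 6×4 matrix over Z this has rank 3, with invariant factors (1,1,1).

Reading off H_k = ker ∂_k / im ∂_{k+1}:

  H_0: rank C_0 − rank ∂_1 = 4 − 3 = 1, and the invariant factors of ∂_1 are all 1, so H_0 = Z.
  H_1: rank ker ∂_1 − rank ∂_2 = (6 − 3) − 3 = 0, and the invariant factors of ∂_2 are all 1, so H_1 = 0.
  H_2: rank ker ∂_2 − rank ∂_3 = (4 − 3) − 0 = 1, and there is no ∂_3, so H_2 = Z.

H_0 ≅ Z,  H_1 = 0,  H_2 ≅ Z.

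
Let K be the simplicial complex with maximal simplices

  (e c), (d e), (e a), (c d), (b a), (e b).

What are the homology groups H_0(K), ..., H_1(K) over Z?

Take the total order a < b < c < d < e on the vertex set. Then K (dimension 1) consists of the simplices:

  0-simplices (5): a, b, c, d, e
  1-simplices (6): ab, ae, be, cd, ce, de

so the chain groups are C_0 ≅ Z^5, C_1 ≅ Z^6.

Boundary ∂_1: C_1 → C_0 is given by ∂[p,q] = [q] − [p]. For instance
  ∂ab = b − a.
The 5×6 boundary matrix has rank 4 and Smith normal form diag(1,1,1,1).

Computing H_k = (kernel of ∂_k) / (image of ∂_{k+1}):

  H_0: rank C_0 − rank ∂_1 = 5 − 4 = 1, and the invariant factors of ∂_1 are all 1, so H_0 = Z.
  H_1: rank ker ∂_1 − rank ∂_2 = (6 − 4) − 0 = 2, and there is no ∂_2, so H_1 = Z^2.

H_0 ≅ Z,  H_1 ≅ Z^2.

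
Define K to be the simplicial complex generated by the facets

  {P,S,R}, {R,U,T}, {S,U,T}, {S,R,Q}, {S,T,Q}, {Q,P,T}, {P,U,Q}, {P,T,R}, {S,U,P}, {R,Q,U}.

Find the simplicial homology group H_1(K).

H_1 = Z/2.

We work with the vertex ordering P < Q < R < S < T < U. The simplices of K, each written with vertices in increasing order, are:

  0-simplices (6): P, Q, R, S, T, U
  1-simplices (15): PQ, PR, PS, PT, PU, QR, QS, QT, QU, RS, RT, RU, ST, SU, TU
  2-simplices (10): PQT, PQU, PRS, PRT, PSU, QRS, QRU, QST, RTU, STU

Hence C_0 ≅ Z^6, C_1 ≅ Z^15, C_2 ≅ Z^10.

Boundary ∂_1: C_1 → C_0 sends each edge [p,q] (with p < q) to q − p. For instance
  ∂TU = U − T.
The resulting 6×15 matrix has rank 5, and its Smith normal form has invariant factors (1,1,1,1,1).

The boundary map ∂_2: C_2 → C_1 acts by ∂[p,q,r] = [q,r] − [p,r] + [p,q]. For instance
  ∂PRT = RT − PT + PR,
  ∂STU = TU − SU + ST.
The resulting 15×10 matrix has rank 10, and its Smith normal form has invariant factors (1,1,1,1,1,1,1,1,1,2).

Reading off H_k = ker ∂_k / im ∂_{k+1}:

  H_1: rank ker ∂_1 − rank ∂_2 = (15 − 5) − 10 = 0, and ∂_2 has invariant factor 2 > 1, so H_1 ≅ Z/2.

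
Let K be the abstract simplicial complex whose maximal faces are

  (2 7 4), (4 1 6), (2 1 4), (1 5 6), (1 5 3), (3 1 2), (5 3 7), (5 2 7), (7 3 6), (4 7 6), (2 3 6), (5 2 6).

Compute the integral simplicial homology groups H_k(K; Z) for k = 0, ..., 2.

H_0 = Z,  H_1 = Z/2,  H_2 = 0.

Take the total order 1 < 2 < 3 < 4 < 5 < 6 < 7 on the vertex set. Then K (dimension 2) consists of the simplices:

  0-simplices (7): [1], [2], [3], [4], [5], [6], [7]
  1-simplices (18): [1,2], [1,3], [1,4], [1,5], [1,6], [2,3], [2,4], [2,5], [2,6], [2,7], [3,5], [3,6], [3,7], [4,6], [4,7], [5,6], [5,7], [6,7]
  2-simplices (12): [1,2,3], [1,2,4], [1,3,5], [1,4,6], [1,5,6], [2,3,6], [2,4,7], [2,5,6], [2,5,7], [3,5,7], [3,6,7], [4,6,7]

Hence C_0 ≅ Z^7, C_1 ≅ Z^18, C_2 ≅ Z^12.

∂_1: C_1 → C_0 maps an edge to its endpoints' difference, ∂[p,q] = q − p. For instance
  ∂[4,7] = [7] − [4].
This gives a 7×18 integer matrix of rank 6; reducing to Smith normal form yields diagonal entries (1,1,1,1,1,1).

The boundary map ∂_2: C_2 → C_1 acts by ∂[p,q,r] = [q,r] − [p,r] + [p,q]. For instance
  ∂[2,3,6] = [3,6] − [2,6] + [2,3],
  ∂[2,5,6] = [5,6] − [2,6] + [2,5].
The 18×12 boundary matrix has rank 12 and Smith normal form diag(1,1,1,1,1,1,1,1,1,1,1,2).

Reading off H_k = ker ∂_k / im ∂_{k+1}:

  H_0: rank C_0 − rank ∂_1 = 7 − 6 = 1, and the invariant factors of ∂_1 are all 1, so H_0 = Z.
  H_1: rank ker ∂_1 − rank ∂_2 = (18 − 6) − 12 = 0, and ∂_2 has invariant factor 2 > 1, so H_1 = Z/2.
  H_2: rank ker ∂_2 − rank ∂_3 = (12 − 12) − 0 = 0, and there is no ∂_3, so H_2 = 0.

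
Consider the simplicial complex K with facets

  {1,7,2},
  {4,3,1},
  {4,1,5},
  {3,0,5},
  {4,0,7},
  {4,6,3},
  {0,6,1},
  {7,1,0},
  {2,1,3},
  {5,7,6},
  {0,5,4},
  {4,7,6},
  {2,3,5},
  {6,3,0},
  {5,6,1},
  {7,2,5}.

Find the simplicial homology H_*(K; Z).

Take the total order 0 < 1 < 2 < 3 < 4 < 5 < 6 < 7 on the vertex set. Then K (dimension 2) consists of the simplices:

  0-simplices (8): [0], [1], [2], [3], [4], [5], [6], [7]
  1-simplices (24): (24 of them)
  2-simplices (16): [0,1,6], [0,1,7], [0,3,5], [0,3,6], [0,4,5], [0,4,7], [1,2,3], [1,2,7], [1,3,4], [1,4,5], [1,5,6], [2,3,5], [2,5,7], [3,4,6], [4,6,7], [5,6,7]

giving chain groups C_0 ≅ Z^8, C_1 ≅ Z^24, C_2 ≅ Z^16.

Boundary ∂_1: C_1 → C_0 sends each edge [p,q] (with p < q) to q − p. For instance
  ∂[5,6] = [6] − [5].
This gives a 8×24 integer matrix of rank 7; reducing to Smith normal form yields diagonal entries (1,1,1,1,1,1,1).

Boundary ∂_2: C_2 → C_1 sends each 2-simplex [p,q,r] to [q,r] − [p,r] + [p,q]. For instance
  ∂[0,3,6] = [3,6] − [0,6] + [0,3],
  ∂[1,2,3] = [2,3] − [1,3] + [1,2].
This gives a 24×16 integer matrix of rank 15; reducing to Smith normal form yields diagonal entries (1,1,1,1,1,1,1,1,1,1,1,1,1,1,1).

From H_k ≅ ker(∂_k) / im(∂_{k+1}) we obtain:

  H_0: rank C_0 − rank ∂_1 = 8 − 7 = 1, and the invariant factors of ∂_1 are all 1, so H_0 = Z.
  H_1: rank ker ∂_1 − rank ∂_2 = (24 − 7) − 15 = 2, and the invariant factors of ∂_2 are all 1, so H_1 = Z^2.
  H_2: rank ker ∂_2 − rank ∂_3 = (16 − 15) − 0 = 1, and there is no ∂_3, so H_2 = Z.

As a check, the Euler characteristic is 8 − 24 + 16 = 0, which agrees with 1 − 2 + 1 = 0.

H_0 = Z,  H_1 = Z^2,  H_2 = Z.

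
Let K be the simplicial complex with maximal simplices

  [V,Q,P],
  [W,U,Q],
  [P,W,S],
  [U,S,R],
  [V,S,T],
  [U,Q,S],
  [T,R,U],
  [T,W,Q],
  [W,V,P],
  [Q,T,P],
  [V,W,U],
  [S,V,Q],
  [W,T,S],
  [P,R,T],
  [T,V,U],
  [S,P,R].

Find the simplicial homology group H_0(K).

Fix the vertex order P < Q < R < S < T < U < V < W and write every simplex with vertices in increasing order. Then dim K = 2 and the simplices of K are:

  0-simplices (8): P, Q, R, S, T, U, V, W
  1-simplices (24): PQ, PR, PS, PT, PV, PW, QS, QT, QU, QV, QW, RS, RT, RU, ST, SU, SV, SW, TU, TV, TW, UV, UW, VW
  2-simplices (16): PQT, PQV, PRS, PRT, PSW, PVW, QSU, QSV, QTW, QUW, RSU, RTU, STV, STW, TUV, UVW

so the chain groups are C_0 ≅ Z^8, C_1 ≅ Z^24, C_2 ≅ Z^16.

∂_1: C_1 → C_0 sends each edge [p,q] (with p < q) to q − p. For instance
  ∂TW = W − T.
As a 8×24 matrix over Z this has rank 7, with invariant factors (1,1,1,1,1,1,1).

The boundary map ∂_2: C_2 → C_1 sends each 2-simplex [p,q,r] to [q,r] − [p,r] + [p,q]. For instance
  ∂PRT = RT − PT + PR,
  ∂RSU = SU − RU + RS.
The 24×16 boundary matrix has rank 15 and Smith normal form diag(1,1,1,1,1,1,1,1,1,1,1,1,1,1,1).

From H_k ≅ ker(∂_k) / im(∂_{k+1}) we obtain:

  H_0: rank C_0 − rank ∂_1 = 8 − 7 = 1, and the invariant factors of ∂_1 are all 1, so H_0 = Z.

H_0 = Z.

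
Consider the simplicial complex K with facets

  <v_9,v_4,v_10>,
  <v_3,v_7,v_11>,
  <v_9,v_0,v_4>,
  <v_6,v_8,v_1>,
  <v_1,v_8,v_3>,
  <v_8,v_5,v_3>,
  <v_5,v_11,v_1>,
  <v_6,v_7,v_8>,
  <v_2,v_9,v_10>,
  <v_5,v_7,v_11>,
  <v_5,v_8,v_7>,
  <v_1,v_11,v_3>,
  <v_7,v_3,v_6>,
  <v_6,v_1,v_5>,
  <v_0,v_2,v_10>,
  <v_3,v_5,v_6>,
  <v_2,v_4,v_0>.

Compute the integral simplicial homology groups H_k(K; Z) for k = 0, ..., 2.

K has 12 vertices, 28 edges, 17 triangles.
rank ∂_0 = 0, rank ∂_1 = 10 ⇒ b_0 = 12 − 0 − 10 = 2; all invariant factors of ∂_1 are 1 so no torsion. So H_0 = Z^2.
rank ∂_1 = 10, rank ∂_2 = 17 ⇒ b_1 = 28 − 10 − 17 = 1; ∂_2 has invariant factor(s) [2] giving torsion. So H_1 = Z ⊕ Z/2.
rank ∂_2 = 17, rank ∂_3 = 0 ⇒ b_2 = 17 − 17 − 0 = 0. So H_2 = 0.

H_0 ≅ Z^2,  H_1 ≅ Z ⊕ Z/2,  H_2 = 0.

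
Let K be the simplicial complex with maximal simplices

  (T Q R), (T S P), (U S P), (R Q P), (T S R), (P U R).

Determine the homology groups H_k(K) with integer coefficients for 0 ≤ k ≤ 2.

Take the total order P < Q < R < S < T < U on the vertex set. Then K (dimension 2) consists of the simplices:

  0-simplices (6): P, Q, R, S, T, U
  1-simplices (12): PQ, PR, PS, PT, PU, QR, QT, RS, RT, RU, ST, SU
  2-simplices (6): PQR, PRU, PST, PSU, QRT, RST

so the chain groups are C_0 ≅ Z^6, C_1 ≅ Z^12, C_2 ≅ Z^6.

∂_1: C_1 → C_0 sends each edge [p,q] (with p < q) to q − p.
This gives a 6×12 integer matrix of rank 5; reducing to Smith normal form yields diagonal entries (1,1,1,1,1).

Boundary ∂_2: C_2 → C_1 sends each 2-simplex [p,q,r] to [q,r] − [p,r] + [p,q]. For instance
  ∂RST = ST − RT + RS,
  ∂PSU = SU − PU + PS.
The 12×6 boundary matrix has rank 6 and Smith normal form diag(1,1,1,1,1,1).

Now H_k = ker ∂_k / im ∂_{k+1}, so:

  H_0: rank C_0 − rank ∂_1 = 6 − 5 = 1, and the invariant factors of ∂_1 are all 1, so H_0 = Z.
  H_1: rank ker ∂_1 − rank ∂_2 = (12 − 5) − 6 = 1, and the invariant factors of ∂_2 are all 1, so H_1 = Z.
  H_2: rank ker ∂_2 − rank ∂_3 = (6 − 6) − 0 = 0, and there is no ∂_3, so H_2 = 0.

H_0 ≅ Z,  H_1 ≅ Z,  H_2 = 0.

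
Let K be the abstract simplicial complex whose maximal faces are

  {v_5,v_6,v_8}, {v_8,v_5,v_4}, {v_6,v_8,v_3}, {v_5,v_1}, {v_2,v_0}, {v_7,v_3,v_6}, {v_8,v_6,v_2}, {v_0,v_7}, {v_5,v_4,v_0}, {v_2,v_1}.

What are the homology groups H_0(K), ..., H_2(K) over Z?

H_0 = Z,  H_1 = Z^3,  H_2 = 0.

Order the vertices as v_0 < v_1 < v_2 < v_3 < v_4 < v_5 < v_6 < v_7 < v_8. Listing each simplex with vertices in this order, K has dimension 2 with simplices:

  0-simplices (9): [v_0], [v_1], [v_2], [v_3], [v_4], [v_5], [v_6], [v_7], [v_8]
  1-simplices (17): (17 of them)
  2-simplices (6): [v_0,v_4,v_5], [v_2,v_6,v_8], [v_3,v_6,v_7], [v_3,v_6,v_8], [v_4,v_5,v_8], [v_5,v_6,v_8]

giving chain groups C_0 ≅ Z^9, C_1 ≅ Z^17, C_2 ≅ Z^6.

∂_1: C_1 → C_0 is given by ∂[p,q] = [q] − [p].
As a 9×17 matrix over Z this has rank 8, with invariant factors (1,1,1,1,1,1,1,1).

Boundary ∂_2: C_2 → C_1 sends each 2-simplex [p,q,r] to [q,r] − [p,r] + [p,q]. For instance
  ∂[v_3,v_6,v_7] = [v_6,v_7] − [v_3,v_7] + [v_3,v_6],
  ∂[v_3,v_6,v_8] = [v_6,v_8] − [v_3,v_8] + [v_3,v_6].
As a 17×6 matrix over Z this has rank 6, with invariant factors (1,1,1,1,1,1).

From H_k ≅ ker(∂_k) / im(∂_{k+1}) we obtain:

  H_0: rank C_0 − rank ∂_1 = 9 − 8 = 1, and the invariant factors of ∂_1 are all 1, so H_0 ≅ Z.
  H_1: rank ker ∂_1 − rank ∂_2 = (17 − 8) − 6 = 3, and the invariant factors of ∂_2 are all 1, so H_1 ≅ Z^3.
  H_2: rank ker ∂_2 − rank ∂_3 = (6 − 6) − 0 = 0, and there is no ∂_3, so H_2 ≅ 0.

As a check, the Euler characteristic is 9 − 17 + 6 = -2, which agrees with 1 − 3 + 0 = -2.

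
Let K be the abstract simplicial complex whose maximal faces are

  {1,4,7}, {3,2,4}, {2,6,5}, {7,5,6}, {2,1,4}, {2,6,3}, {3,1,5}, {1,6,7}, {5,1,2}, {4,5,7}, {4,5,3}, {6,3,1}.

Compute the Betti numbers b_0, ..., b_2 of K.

b_0 = 1, b_1 = 0, b_2 = 0.

We work with the vertex ordering 1 < 2 < 3 < 4 < 5 < 6 < 7. The simplices of K, each written with vertices in increasing order, are:

  0-simplices (7): [1], [2], [3], [4], [5], [6], [7]
  1-simplices (18): [1,2], [1,3], [1,4], [1,5], [1,6], [1,7], [2,3], [2,4], [2,5], [2,6], [3,4], [3,5], [3,6], [4,5], [4,7], [5,6], [5,7], [6,7]
  2-simplices (12): [1,2,4], [1,2,5], [1,3,5], [1,3,6], [1,4,7], [1,6,7], [2,3,4], [2,3,6], [2,5,6], [3,4,5], [4,5,7], [5,6,7]

so the chain groups are C_0 ≅ Z^7, C_1 ≅ Z^18, C_2 ≅ Z^12.

Boundary ∂_1: C_1 → C_0 sends each edge [p,q] (with p < q) to q − p. For instance
  ∂[1,3] = [3] − [1].
The resulting 7×18 matrix has rank 6, and its Smith normal form has invariant factors (1,1,1,1,1,1).

∂_2: C_2 → C_1 acts by ∂[p,q,r] = [q,r] − [p,r] + [p,q]. For instance
  ∂[2,3,6] = [3,6] − [2,6] + [2,3],
  ∂[2,5,6] = [5,6] − [2,6] + [2,5].
This gives a 18×12 integer matrix of rank 12; reducing to Smith normal form yields diagonal entries (1,1,1,1,1,1,1,1,1,1,1,2).

Now H_k = ker ∂_k / im ∂_{k+1}, so:

  H_0: rank C_0 − rank ∂_1 = 7 − 6 = 1, and the invariant factors of ∂_1 are all 1, so H_0 = Z.
  H_1: rank ker ∂_1 − rank ∂_2 = (18 − 6) − 12 = 0, and ∂_2 has invariant factor 2 > 1, so H_1 = Z/2Z.
  H_2: rank ker ∂_2 − rank ∂_3 = (12 − 12) − 0 = 0, and there is no ∂_3, so H_2 = 0.

As a check, the Euler characteristic is 7 − 18 + 12 = 1, which agrees with 1 − 0 + 0 = 1.
(K is a triangulation of the real projective plane RP^2.)

Hence the Betti numbers are b_0 = 1, b_1 = 0, b_2 = 0.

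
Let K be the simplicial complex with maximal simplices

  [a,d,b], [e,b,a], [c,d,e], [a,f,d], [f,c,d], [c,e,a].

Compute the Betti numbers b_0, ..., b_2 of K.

Take the total order a < b < c < d < e < f on the vertex set. Then K (dimension 2) consists of the simplices:

  0-simplices (6): a, b, c, d, e, f
  1-simplices (12): ab, ac, ad, ae, af, bd, be, cd, ce, cf, de, df
  2-simplices (6): abd, abe, ace, adf, cde, cdf

giving chain groups C_0 ≅ Z^6, C_1 ≅ Z^12, C_2 ≅ Z^6.

The boundary map ∂_1: C_1 → C_0 sends each edge [p,q] (with p < q) to q − p.
This gives a 6×12 integer matrix of rank 5; reducing to Smith normal form yields diagonal entries (1,1,1,1,1).

Boundary ∂_2: C_2 → C_1 sends each 2-simplex [p,q,r] to [q,r] − [p,r] + [p,q]. For instance
  ∂adf = df − af + ad,
  ∂abd = bd − ad + ab.
This gives a 12×6 integer matrix of rank 6; reducing to Smith normal form yields diagonal entries (1,1,1,1,1,1).

Computing H_k = (kernel of ∂_k) / (image of ∂_{k+1}):

  H_0: rank C_0 − rank ∂_1 = 6 − 5 = 1, and the invariant factors of ∂_1 are all 1, so H_0 ≅ Z.
  H_1: rank ker ∂_1 − rank ∂_2 = (12 − 5) − 6 = 1, and the invariant factors of ∂_2 are all 1, so H_1 ≅ Z.
  H_2: rank ker ∂_2 − rank ∂_3 = (6 − 6) − 0 = 0, and there is no ∂_3, so H_2 ≅ 0.

As a check, the Euler characteristic is 6 − 12 + 6 = 0, which agrees with 1 − 1 + 0 = 0.

Hence the Betti numbers are b_0 = 1, b_1 = 1, b_2 = 0.

b_0 = 1, b_1 = 1, b_2 = 0.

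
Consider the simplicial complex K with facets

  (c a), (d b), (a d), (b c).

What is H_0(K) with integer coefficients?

H_0 = Z.

Take the total order a < b < c < d on the vertex set. Then K (dimension 1) consists of the simplices:

  0-simplices (4): a, b, c, d
  1-simplices (4): ac, ad, bc, bd

giving chain groups C_0 ≅ Z^4, C_1 ≅ Z^4.

The boundary map ∂_1: C_1 → C_0 is given by ∂[p,q] = [q] − [p]. For instance
  ∂ac = c − a.
As a 4×4 matrix over Z this has rank 3, with invariant factors (1,1,1).

Now H_k = ker ∂_k / im ∂_{k+1}, so:

  H_0: rank C_0 − rank ∂_1 = 4 − 3 = 1, and the invariant factors of ∂_1 are all 1, so H_0 ≅ Z.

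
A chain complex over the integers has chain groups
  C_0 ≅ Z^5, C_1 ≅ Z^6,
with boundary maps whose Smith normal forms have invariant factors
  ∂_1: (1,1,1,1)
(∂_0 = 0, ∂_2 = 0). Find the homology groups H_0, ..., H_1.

H_0 = Z,  H_1 = Z^2.

H_0: b_0 = 5 − 0 − 4 = 1; torsion from ∂_1 factors > 1: none. So H_0 = Z.
H_1: b_1 = 6 − 4 − 0 = 2; torsion from ∂_2 factors > 1: none. So H_1 = Z^2.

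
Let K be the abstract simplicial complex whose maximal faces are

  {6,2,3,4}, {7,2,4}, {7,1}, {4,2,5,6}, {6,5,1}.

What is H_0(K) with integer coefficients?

Order the vertices as 1 < 2 < 3 < 4 < 5 < 6 < 7. Listing each simplex with vertices in this order, K has dimension 3 with simplices:

  0-simplices (7): [1], [2], [3], [4], [5], [6], [7]
  1-simplices (14): [1,5], [1,6], [1,7], [2,3], [2,4], [2,5], [2,6], [2,7], [3,4], [3,6], [4,5], [4,6], [4,7], [5,6]
  2-simplices (9): [1,5,6], [2,3,4], [2,3,6], [2,4,5], [2,4,6], [2,4,7], [2,5,6], [3,4,6], [4,5,6]
  3-simplices (2): [2,3,4,6], [2,4,5,6]

so the chain groups are C_0 ≅ Z^7, C_1 ≅ Z^14, C_2 ≅ Z^9, C_3 ≅ Z^2.

Boundary ∂_1: C_1 → C_0 is given by ∂[p,q] = [q] − [p].
As a 7×14 matrix over Z this has rank 6, with invariant factors (1,1,1,1,1,1).

The boundary map ∂_2: C_2 → C_1 sends each 2-simplex [p,q,r] to [q,r] − [p,r] + [p,q]. For instance
  ∂[2,4,7] = [4,7] − [2,7] + [2,4],
  ∂[2,4,6] = [4,6] − [2,6] + [2,4].
The resulting 14×9 matrix has rank 7, and its Smith normal form has invariant factors (1,1,1,1,1,1,1).

Boundary ∂_3: C_3 → C_2 sends each 3-simplex σ to the alternating sum Σ_i (−1)^i (σ with its i-th vertex removed). For instance
  ∂[2,4,5,6] = [4,5,6] − [2,5,6] + [2,4,6] − [2,4,5],
  ∂[2,3,4,6] = [3,4,6] − [2,4,6] + [2,3,6] − [2,3,4].
The 9×2 boundary matrix has rank 2 and Smith normal form diag(1,1).

From H_k ≅ ker(∂_k) / im(∂_{k+1}) we obtain:

  H_0: rank C_0 − rank ∂_1 = 7 − 6 = 1, and the invariant factors of ∂_1 are all 1, so H_0 = Z.

H_0 ≅ Z.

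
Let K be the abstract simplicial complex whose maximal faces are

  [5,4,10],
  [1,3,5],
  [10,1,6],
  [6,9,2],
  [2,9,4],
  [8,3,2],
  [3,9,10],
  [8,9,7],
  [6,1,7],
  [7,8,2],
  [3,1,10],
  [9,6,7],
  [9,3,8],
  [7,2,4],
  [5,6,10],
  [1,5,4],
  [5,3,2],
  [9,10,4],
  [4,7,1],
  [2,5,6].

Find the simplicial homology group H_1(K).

K has 10 vertices, 30 edges, 20 triangles.
rank ∂_1 = 9, rank ∂_2 = 20 ⇒ b_1 = 30 − 9 − 20 = 1; ∂_2 has invariant factor(s) [2] giving torsion. So H_1 = Z ⊕ Z/2.

H_1 = Z ⊕ Z/2.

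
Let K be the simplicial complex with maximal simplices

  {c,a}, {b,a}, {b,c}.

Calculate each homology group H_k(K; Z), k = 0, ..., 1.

Order the vertices as a < b < c. Listing each simplex with vertices in this order, K has dimension 1 with simplices:

  0-simplices (3): a, b, c
  1-simplices (3): ab, ac, bc

Hence C_0 ≅ Z^3, C_1 ≅ Z^3.

The boundary map ∂_1: C_1 → C_0 maps an edge to its endpoints' difference, ∂[p,q] = q − p. For instance
  ∂ab = b − a.
The resulting 3×3 matrix has rank 2, and its Smith normal form has invariant factors (1,1).

Computing H_k = (kernel of ∂_k) / (image of ∂_{k+1}):

  H_0: rank C_0 − rank ∂_1 = 3 − 2 = 1, and the invariant factors of ∂_1 are all 1, so H_0 ≅ Z.
  H_1: rank ker ∂_1 − rank ∂_2 = (3 − 2) − 0 = 1, and there is no ∂_2, so H_1 ≅ Z.

As a check, the Euler characteristic is 3 − 3 = 0, which agrees with 1 − 1 = 0.

H_0 = Z,  H_1 = Z.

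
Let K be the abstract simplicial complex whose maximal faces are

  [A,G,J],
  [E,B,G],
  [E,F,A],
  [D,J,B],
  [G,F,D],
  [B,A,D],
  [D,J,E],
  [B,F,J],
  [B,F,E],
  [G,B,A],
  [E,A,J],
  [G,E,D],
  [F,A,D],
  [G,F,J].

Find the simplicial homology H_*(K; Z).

Take the total order A < B < D < E < F < G < J on the vertex set. Then K (dimension 2) consists of the simplices:

  0-simplices (7): A, B, D, E, F, G, J
  1-simplices (21): AB, AD, AE, AF, AG, AJ, BD, BE, BF, BG, BJ, DE, DF, DG, DJ, EF, EG, EJ, FG, FJ, GJ
  2-simplices (14): ABD, ABG, ADF, AEF, AEJ, AGJ, BDJ, BEF, BEG, BFJ, DEG, DEJ, DFG, FGJ

giving chain groups C_0 ≅ Z^7, C_1 ≅ Z^21, C_2 ≅ Z^14.

The boundary map ∂_1: C_1 → C_0 is given by ∂[p,q] = [q] − [p].
The resulting 7×21 matrix has rank 6, and its Smith normal form has invariant factors (1,1,1,1,1,1).

Boundary ∂_2: C_2 → C_1 sends each 2-simplex [p,q,r] to [q,r] − [p,r] + [p,q]. For instance
  ∂ABD = BD − AD + AB,
  ∂AEJ = EJ − AJ + AE.
As a 21×14 matrix over Z this has rank 13, with invariant factors (1,1,1,1,1,1,1,1,1,1,1,1,1).

Now H_k = ker ∂_k / im ∂_{k+1}, so:

  H_0: rank C_0 − rank ∂_1 = 7 − 6 = 1, and the invariant factors of ∂_1 are all 1, so H_0 ≅ Z.
  H_1: rank ker ∂_1 − rank ∂_2 = (21 − 6) − 13 = 2, and the invariant factors of ∂_2 are all 1, so H_1 ≅ Z^2.
  H_2: rank ker ∂_2 − rank ∂_3 = (14 − 13) − 0 = 1, and there is no ∂_3, so H_2 ≅ Z.

H_0 ≅ Z,  H_1 ≅ Z^2,  H_2 ≅ Z.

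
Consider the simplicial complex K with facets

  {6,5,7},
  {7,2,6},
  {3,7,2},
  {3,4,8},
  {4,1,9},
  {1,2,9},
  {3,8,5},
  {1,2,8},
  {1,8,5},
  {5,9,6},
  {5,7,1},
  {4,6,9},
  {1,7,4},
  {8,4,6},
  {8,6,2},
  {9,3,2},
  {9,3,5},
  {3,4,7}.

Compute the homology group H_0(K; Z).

H_0 ≅ Z.

Fix the vertex order 1 < 2 < 3 < 4 < 5 < 6 < 7 < 8 < 9 and write every simplex with vertices in increasing order. Then dim K = 2 and the simplices of K are:

  0-simplices (9): [1], [2], [3], [4], [5], [6], [7], [8], [9]
  1-simplices (27): (27 of them)
  2-simplices (18): [1,2,8], [1,2,9], [1,4,7], [1,4,9], [1,5,7], [1,5,8], [2,3,7], [2,3,9], [2,6,7], [2,6,8], [3,4,7], [3,4,8], [3,5,8], [3,5,9], [4,6,8], [4,6,9], [5,6,7], [5,6,9]

giving chain groups C_0 ≅ Z^9, C_1 ≅ Z^27, C_2 ≅ Z^18.

∂_1: C_1 → C_0 sends each edge [p,q] (with p < q) to q − p. For instance
  ∂[1,9] = [9] − [1].
The 9×27 boundary matrix has rank 8 and Smith normal form diag(1,1,1,1,1,1,1,1).

∂_2: C_2 → C_1 acts by ∂[p,q,r] = [q,r] − [p,r] + [p,q]. For instance
  ∂[1,4,7] = [4,7] − [1,7] + [1,4],
  ∂[3,4,7] = [4,7] − [3,7] + [3,4].
As a 27×18 matrix over Z this has rank 17, with invariant factors (1,1,1,1,1,1,1,1,1,1,1,1,1,1,1,1,1).

Computing H_k = (kernel of ∂_k) / (image of ∂_{k+1}):

  H_0: rank C_0 − rank ∂_1 = 9 − 8 = 1, and the invariant factors of ∂_1 are all 1, so H_0 ≅ Z.

(K is a triangulation of the torus T^2.)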